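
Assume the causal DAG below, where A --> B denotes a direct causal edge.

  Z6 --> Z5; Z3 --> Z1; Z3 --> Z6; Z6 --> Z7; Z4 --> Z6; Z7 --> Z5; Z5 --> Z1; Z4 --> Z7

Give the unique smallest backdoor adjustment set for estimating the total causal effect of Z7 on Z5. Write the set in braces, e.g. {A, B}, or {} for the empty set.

Variables eligible for adjustment (non-descendants of Z7, excluding Z7 and Z5): {Z3, Z4, Z6}.
Backdoor paths from Z7 to Z5:
  P1: Z7 <- Z4 -> Z6 <- Z3 -> Z1 <- Z5
  P2: Z7 <- Z4 -> Z6 -> Z5
  P3: Z7 <- Z6 <- Z3 -> Z1 <- Z5
  P4: Z7 <- Z6 -> Z5
The empty set is not sufficient: P2 (Z7 <- Z4 -> Z6 -> Z5) has no collider blocking it and no conditioned non-collider, so it is open.
Try {Z6}:
  P1: blocked at collider Z1 (neither it nor any descendant is in the conditioning set).
  P2: blocked at chain node Z6 ∈ conditioning set.
  P3: blocked at chain node Z6 ∈ conditioning set.
  P4: blocked at fork node Z6 ∈ conditioning set.
{Z6} contains no descendant of Z7 and blocks every backdoor path.
No other singleton works — e.g. {Z3} leaves P2 open — so {Z6} is the unique smallest valid adjustment set.

{Z6}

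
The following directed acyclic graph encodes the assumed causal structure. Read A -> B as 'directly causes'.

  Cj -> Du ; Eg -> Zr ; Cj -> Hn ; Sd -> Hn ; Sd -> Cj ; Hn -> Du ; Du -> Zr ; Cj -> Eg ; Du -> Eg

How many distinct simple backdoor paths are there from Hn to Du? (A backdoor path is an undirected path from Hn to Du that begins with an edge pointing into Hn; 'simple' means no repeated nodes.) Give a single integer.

6

A backdoor path from Hn to Du is any simple undirected path whose first edge points into Hn (i.e. leaves Hn via a parent).
Parents of Hn: {Cj, Sd}.
Enumerating:
  P1: Hn <- Sd -> Cj -> Du
  P2: Hn <- Sd -> Cj -> Eg <- Du
  P3: Hn <- Sd -> Cj -> Eg -> Zr <- Du
  P4: Hn <- Cj -> Du
  P5: Hn <- Cj -> Eg <- Du
  P6: Hn <- Cj -> Eg -> Zr <- Du
That exhausts the simple backdoor paths. Count: 6.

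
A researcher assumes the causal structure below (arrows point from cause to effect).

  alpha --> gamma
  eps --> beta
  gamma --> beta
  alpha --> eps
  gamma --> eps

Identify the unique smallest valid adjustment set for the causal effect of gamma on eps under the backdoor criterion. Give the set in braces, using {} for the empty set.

{alpha}

Variables eligible for adjustment (non-descendants of gamma, excluding gamma and eps): {alpha}.
Backdoor paths from gamma to eps:
  P1: gamma <- alpha -> eps
The empty set is not sufficient: P1 (gamma <- alpha -> eps) has no collider blocking it and no conditioned non-collider, so it is open.
Try {alpha}:
  P1: blocked at fork node alpha ∈ conditioning set.
{alpha} contains no descendant of gamma and blocks every backdoor path.
{alpha} is the unique smallest valid adjustment set.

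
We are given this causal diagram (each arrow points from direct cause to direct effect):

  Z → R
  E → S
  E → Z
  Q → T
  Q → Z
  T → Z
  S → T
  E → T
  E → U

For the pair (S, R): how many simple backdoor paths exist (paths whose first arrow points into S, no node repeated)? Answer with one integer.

3

A backdoor path from S to R is any simple undirected path whose first edge points into S (i.e. leaves S via a parent).
Parents of S: {E}.
Enumerating:
  P1: S <- E -> T <- Q -> Z -> R
  P2: S <- E -> T -> Z -> R
  P3: S <- E -> Z -> R
That exhausts the simple backdoor paths. Count: 3.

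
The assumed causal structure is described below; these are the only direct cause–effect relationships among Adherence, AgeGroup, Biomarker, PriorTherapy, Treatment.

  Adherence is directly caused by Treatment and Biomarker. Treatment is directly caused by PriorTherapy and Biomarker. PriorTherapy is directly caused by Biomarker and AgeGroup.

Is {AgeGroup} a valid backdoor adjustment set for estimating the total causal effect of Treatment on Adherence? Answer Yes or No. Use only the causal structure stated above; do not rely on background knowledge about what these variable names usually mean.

No

Backdoor paths from Treatment to Adherence (paths whose first edge points into Treatment):
  P1: Treatment <- Biomarker -> Adherence
  P2: Treatment <- PriorTherapy <- Biomarker -> Adherence
Condition 1 (no descendant of Treatment in the set): holds — descendants of Treatment are {Adherence}; none are in {AgeGroup}.
Condition 2 (every backdoor path blocked by {AgeGroup}):
  P1: open — no interior node is in the conditioning set.
  P2: open — no interior node is in the conditioning set.
{AgeGroup} does not satisfy the backdoor criterion.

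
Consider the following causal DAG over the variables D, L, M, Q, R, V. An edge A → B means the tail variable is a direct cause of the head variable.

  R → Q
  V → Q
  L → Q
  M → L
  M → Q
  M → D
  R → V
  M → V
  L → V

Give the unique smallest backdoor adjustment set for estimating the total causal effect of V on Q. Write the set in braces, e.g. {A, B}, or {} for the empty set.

{L, M, R}

Variables eligible for adjustment (non-descendants of V, excluding V and Q): {D, L, M, R}.
Backdoor paths from V to Q:
  P1: V <- R -> Q
  P2: V <- M -> L -> Q
  P3: V <- M -> Q
  P4: V <- L <- M -> Q
  P5: V <- L -> Q
The empty set is not sufficient: P1 (V <- R -> Q) has no collider blocking it and no conditioned non-collider, so it is open.
Try {L, M, R}:
  P1: blocked at fork node R ∈ conditioning set.
  P2: blocked at fork node M ∈ conditioning set.
  P3: blocked at fork node M ∈ conditioning set.
  P4: blocked at chain node L ∈ conditioning set.
  P5: blocked at fork node L ∈ conditioning set.
{L, M, R} contains no descendant of V and blocks every backdoor path.
Every element of {L, M, R} is needed (dropping L leaves P5 open; dropping M leaves P3 open; dropping R leaves P1 open), so no proper subset is valid.
Among all size-3 subsets of the eligible variables, only {L, M, R} blocks every backdoor path, so it is the unique smallest valid adjustment set.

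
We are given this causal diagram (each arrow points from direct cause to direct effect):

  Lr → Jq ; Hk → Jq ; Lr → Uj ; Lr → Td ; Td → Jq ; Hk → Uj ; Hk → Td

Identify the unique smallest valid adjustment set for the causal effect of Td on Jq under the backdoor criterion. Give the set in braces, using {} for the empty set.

{Hk, Lr}

Variables eligible for adjustment (non-descendants of Td, excluding Td and Jq): {Hk, Lr, Uj}.
Backdoor paths from Td to Jq:
  P1: Td <- Hk -> Jq
  P2: Td <- Hk -> Uj <- Lr -> Jq
  P3: Td <- Lr -> Jq
  P4: Td <- Lr -> Uj <- Hk -> Jq
The empty set is not sufficient: P1 (Td <- Hk -> Jq) has no collider blocking it and no conditioned non-collider, so it is open.
Try {Hk, Lr}:
  P1: blocked at fork node Hk ∈ conditioning set.
  P2: blocked at fork node Hk ∈ conditioning set.
  P3: blocked at fork node Lr ∈ conditioning set.
  P4: blocked at fork node Lr ∈ conditioning set.
{Hk, Lr} contains no descendant of Td and blocks every backdoor path.
Every element of {Hk, Lr} is needed (dropping Hk leaves P1 open; dropping Lr leaves P3 open), so no proper subset is valid.
Among all size-2 subsets of the eligible variables, only {Hk, Lr} blocks every backdoor path, so it is the unique smallest valid adjustment set.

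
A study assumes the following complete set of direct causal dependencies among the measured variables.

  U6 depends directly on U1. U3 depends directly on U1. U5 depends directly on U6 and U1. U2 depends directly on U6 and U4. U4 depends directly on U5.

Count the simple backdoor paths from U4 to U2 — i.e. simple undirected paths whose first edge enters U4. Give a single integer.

2

A backdoor path from U4 to U2 is any simple undirected path whose first edge points into U4 (i.e. leaves U4 via a parent).
Parents of U4: {U5}.
Enumerating:
  P1: U4 <- U5 <- U1 -> U6 -> U2
  P2: U4 <- U5 <- U6 -> U2
That exhausts the simple backdoor paths. Count: 2.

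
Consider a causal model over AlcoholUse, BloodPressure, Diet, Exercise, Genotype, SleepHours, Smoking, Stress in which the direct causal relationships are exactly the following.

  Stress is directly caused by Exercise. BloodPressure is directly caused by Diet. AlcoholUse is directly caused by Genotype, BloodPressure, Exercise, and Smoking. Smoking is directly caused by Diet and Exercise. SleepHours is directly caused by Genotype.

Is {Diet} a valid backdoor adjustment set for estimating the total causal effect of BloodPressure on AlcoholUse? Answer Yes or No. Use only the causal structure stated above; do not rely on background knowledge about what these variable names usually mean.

Yes

Backdoor paths from BloodPressure to AlcoholUse (paths whose first edge points into BloodPressure):
  P1: BloodPressure <- Diet -> Smoking <- Exercise -> AlcoholUse
  P2: BloodPressure <- Diet -> Smoking -> AlcoholUse
Condition 1 (no descendant of BloodPressure in the set): holds — descendants of BloodPressure are {AlcoholUse}; none are in {Diet}.
Condition 2 (every backdoor path blocked by {Diet}):
  P1: blocked at fork node Diet ∈ conditioning set.
  P2: blocked at fork node Diet ∈ conditioning set.
{Diet} satisfies the backdoor criterion.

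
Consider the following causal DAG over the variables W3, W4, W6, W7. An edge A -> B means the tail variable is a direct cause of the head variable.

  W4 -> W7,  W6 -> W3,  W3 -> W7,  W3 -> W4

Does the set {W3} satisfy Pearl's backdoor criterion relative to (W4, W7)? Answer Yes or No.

Yes

Backdoor paths from W4 to W7 (paths whose first edge points into W4):
  P1: W4 <- W3 -> W7
Condition 1 (no descendant of W4 in the set): holds — descendants of W4 are {W7}; none are in {W3}.
Condition 2 (every backdoor path blocked by {W3}):
  P1: blocked at fork node W3 ∈ conditioning set.
{W3} satisfies the backdoor criterion.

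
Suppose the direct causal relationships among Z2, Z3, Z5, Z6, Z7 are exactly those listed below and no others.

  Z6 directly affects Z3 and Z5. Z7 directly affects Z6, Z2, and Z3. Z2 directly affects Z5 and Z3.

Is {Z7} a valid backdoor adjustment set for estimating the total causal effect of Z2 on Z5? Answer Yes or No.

Backdoor paths from Z2 to Z5 (paths whose first edge points into Z2):
  P1: Z2 <- Z7 -> Z6 -> Z5
  P2: Z2 <- Z7 -> Z3 <- Z6 -> Z5
Condition 1 (no descendant of Z2 in the set): holds — descendants of Z2 are {Z3, Z5}; none are in {Z7}.
Condition 2 (every backdoor path blocked by {Z7}):
  P1: blocked at fork node Z7 ∈ conditioning set.
  P2: blocked at fork node Z7 ∈ conditioning set.
{Z7} satisfies the backdoor criterion.

Yes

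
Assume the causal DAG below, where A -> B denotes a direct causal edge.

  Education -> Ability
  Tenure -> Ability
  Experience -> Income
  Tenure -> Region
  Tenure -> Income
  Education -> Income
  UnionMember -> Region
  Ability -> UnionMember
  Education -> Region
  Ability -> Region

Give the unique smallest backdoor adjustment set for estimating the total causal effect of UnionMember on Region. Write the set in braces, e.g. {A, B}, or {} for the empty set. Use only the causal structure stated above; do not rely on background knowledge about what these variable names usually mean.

{Ability}

Variables eligible for adjustment (non-descendants of UnionMember, excluding UnionMember and Region): {Ability, Education, Experience, Income, Tenure}.
Backdoor paths from UnionMember to Region:
  P1: UnionMember <- Ability <- Education -> Income <- Tenure -> Region
  P2: UnionMember <- Ability <- Education -> Region
  P3: UnionMember <- Ability <- Tenure -> Income <- Education -> Region
  P4: UnionMember <- Ability <- Tenure -> Region
  P5: UnionMember <- Ability -> Region
The empty set is not sufficient: P2 (UnionMember <- Ability <- Education -> Region) has no collider blocking it and no conditioned non-collider, so it is open.
Try {Ability}:
  P1: blocked at chain node Ability ∈ conditioning set.
  P2: blocked at chain node Ability ∈ conditioning set.
  P3: blocked at chain node Ability ∈ conditioning set.
  P4: blocked at chain node Ability ∈ conditioning set.
  P5: blocked at fork node Ability ∈ conditioning set.
{Ability} contains no descendant of UnionMember and blocks every backdoor path.
No other singleton works — e.g. {Education} leaves P4 open — so {Ability} is the unique smallest valid adjustment set.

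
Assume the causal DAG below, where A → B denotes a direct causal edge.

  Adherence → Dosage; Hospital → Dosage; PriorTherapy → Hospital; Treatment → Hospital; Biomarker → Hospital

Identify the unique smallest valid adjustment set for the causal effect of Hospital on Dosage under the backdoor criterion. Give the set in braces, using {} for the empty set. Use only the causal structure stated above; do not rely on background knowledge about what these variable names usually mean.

{}

Variables eligible for adjustment (non-descendants of Hospital, excluding Hospital and Dosage): {Adherence, Biomarker, PriorTherapy, Treatment}.
Backdoor paths from Hospital to Dosage:
  (none)
With no backdoor paths the empty set already satisfies the criterion, and it is trivially minimal.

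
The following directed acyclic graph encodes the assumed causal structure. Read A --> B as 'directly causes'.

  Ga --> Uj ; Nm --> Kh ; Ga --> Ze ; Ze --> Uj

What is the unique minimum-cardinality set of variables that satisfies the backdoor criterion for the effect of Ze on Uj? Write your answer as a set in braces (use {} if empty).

{Ga}

Variables eligible for adjustment (non-descendants of Ze, excluding Ze and Uj): {Ga, Kh, Nm}.
Backdoor paths from Ze to Uj:
  P1: Ze <- Ga -> Uj
The empty set is not sufficient: P1 (Ze <- Ga -> Uj) has no collider blocking it and no conditioned non-collider, so it is open.
Try {Ga}:
  P1: blocked at fork node Ga ∈ conditioning set.
{Ga} contains no descendant of Ze and blocks every backdoor path.
No other singleton works — e.g. {Nm} leaves P1 open — so {Ga} is the unique smallest valid adjustment set.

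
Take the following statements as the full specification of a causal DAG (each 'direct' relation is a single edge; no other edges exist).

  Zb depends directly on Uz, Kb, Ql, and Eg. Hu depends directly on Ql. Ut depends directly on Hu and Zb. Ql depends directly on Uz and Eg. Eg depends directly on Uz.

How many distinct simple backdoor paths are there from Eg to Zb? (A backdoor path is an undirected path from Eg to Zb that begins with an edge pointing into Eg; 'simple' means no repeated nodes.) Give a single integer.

A backdoor path from Eg to Zb is any simple undirected path whose first edge points into Eg (i.e. leaves Eg via a parent).
Parents of Eg: {Uz}.
Enumerating:
  P1: Eg <- Uz -> Ql -> Hu -> Ut <- Zb
  P2: Eg <- Uz -> Ql -> Zb
  P3: Eg <- Uz -> Zb
That exhausts the simple backdoor paths. Count: 3.

3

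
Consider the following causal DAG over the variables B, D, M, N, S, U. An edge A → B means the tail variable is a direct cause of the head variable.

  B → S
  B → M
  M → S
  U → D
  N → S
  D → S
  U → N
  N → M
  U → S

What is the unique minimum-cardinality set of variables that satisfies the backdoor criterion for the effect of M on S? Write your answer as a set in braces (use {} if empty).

{B, N}

Variables eligible for adjustment (non-descendants of M, excluding M and S): {B, D, N, U}.
Backdoor paths from M to S:
  P1: M <- B -> S
  P2: M <- N <- U -> D -> S
  P3: M <- N <- U -> S
  P4: M <- N -> S
The empty set is not sufficient: P1 (M <- B -> S) has no collider blocking it and no conditioned non-collider, so it is open.
Try {B, N}:
  P1: blocked at fork node B ∈ conditioning set.
  P2: blocked at chain node N ∈ conditioning set.
  P3: blocked at chain node N ∈ conditioning set.
  P4: blocked at fork node N ∈ conditioning set.
{B, N} contains no descendant of M and blocks every backdoor path.
Every element of {B, N} is needed (dropping B leaves P1 open; dropping N leaves P2 open), so no proper subset is valid.
Among all size-2 subsets of the eligible variables, only {B, N} blocks every backdoor path, so it is the unique smallest valid adjustment set.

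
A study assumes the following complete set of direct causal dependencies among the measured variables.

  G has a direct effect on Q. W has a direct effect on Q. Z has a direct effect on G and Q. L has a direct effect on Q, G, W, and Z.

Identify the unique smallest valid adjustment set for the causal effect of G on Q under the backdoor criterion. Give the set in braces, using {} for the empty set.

{L, Z}

Variables eligible for adjustment (non-descendants of G, excluding G and Q): {L, W, Z}.
Backdoor paths from G to Q:
  P1: G <- L -> W -> Q
  P2: G <- L -> Z -> Q
  P3: G <- L -> Q
  P4: G <- Z <- L -> W -> Q
  P5: G <- Z <- L -> Q
  P6: G <- Z -> Q
The empty set is not sufficient: P1 (G <- L -> W -> Q) has no collider blocking it and no conditioned non-collider, so it is open.
Try {L, Z}:
  P1: blocked at fork node L ∈ conditioning set.
  P2: blocked at fork node L ∈ conditioning set.
  P3: blocked at fork node L ∈ conditioning set.
  P4: blocked at chain node Z ∈ conditioning set.
  P5: blocked at chain node Z ∈ conditioning set.
  P6: blocked at fork node Z ∈ conditioning set.
{L, Z} contains no descendant of G and blocks every backdoor path.
Every element of {L, Z} is needed (dropping L leaves P1 open; dropping Z leaves P6 open), so no proper subset is valid.
Among all size-2 subsets of the eligible variables, only {L, Z} blocks every backdoor path, so it is the unique smallest valid adjustment set.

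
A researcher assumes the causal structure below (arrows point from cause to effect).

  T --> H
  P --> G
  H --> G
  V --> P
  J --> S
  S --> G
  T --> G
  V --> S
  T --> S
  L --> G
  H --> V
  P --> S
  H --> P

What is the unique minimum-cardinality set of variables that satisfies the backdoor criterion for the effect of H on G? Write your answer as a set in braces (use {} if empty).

Variables eligible for adjustment (non-descendants of H, excluding H and G): {J, L, T}.
Backdoor paths from H to G:
  P1: H <- T -> S <- V -> P -> G
  P2: H <- T -> S <- P -> G
  P3: H <- T -> S -> G
  P4: H <- T -> G
The empty set is not sufficient: P3 (H <- T -> S -> G) has no collider blocking it and no conditioned non-collider, so it is open.
Try {T}:
  P1: blocked at fork node T ∈ conditioning set.
  P2: blocked at fork node T ∈ conditioning set.
  P3: blocked at fork node T ∈ conditioning set.
  P4: blocked at fork node T ∈ conditioning set.
{T} contains no descendant of H and blocks every backdoor path.
No other singleton works — e.g. {L} leaves P3 open — so {T} is the unique smallest valid adjustment set.

{T}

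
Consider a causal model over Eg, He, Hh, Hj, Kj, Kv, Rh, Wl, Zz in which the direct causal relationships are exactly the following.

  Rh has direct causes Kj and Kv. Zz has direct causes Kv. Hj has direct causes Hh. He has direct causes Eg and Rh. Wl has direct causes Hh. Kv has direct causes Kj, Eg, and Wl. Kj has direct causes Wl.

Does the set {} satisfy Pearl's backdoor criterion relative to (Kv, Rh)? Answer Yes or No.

Backdoor paths from Kv to Rh (paths whose first edge points into Kv):
  P1: Kv <- Eg -> He <- Rh
  P2: Kv <- Wl -> Kj -> Rh
  P3: Kv <- Kj -> Rh
Condition 1 (no descendant of Kv in the set): holds — descendants of Kv are {He, Rh, Zz}; none are in {}.
Condition 2 (every backdoor path blocked by {}):
  P1: blocked at collider He (neither it nor any descendant is in the conditioning set).
  P2: open — no interior node is in the conditioning set.
  P3: open — no interior node is in the conditioning set.
{} does not satisfy the backdoor criterion.

No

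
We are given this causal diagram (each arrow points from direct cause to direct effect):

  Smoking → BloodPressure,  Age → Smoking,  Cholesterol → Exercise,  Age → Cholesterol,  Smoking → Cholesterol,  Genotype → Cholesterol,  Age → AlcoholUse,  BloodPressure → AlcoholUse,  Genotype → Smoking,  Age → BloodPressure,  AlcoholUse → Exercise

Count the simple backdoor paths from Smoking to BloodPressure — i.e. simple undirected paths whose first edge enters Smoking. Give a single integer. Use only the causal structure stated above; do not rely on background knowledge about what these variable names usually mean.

7

A backdoor path from Smoking to BloodPressure is any simple undirected path whose first edge points into Smoking (i.e. leaves Smoking via a parent).
Parents of Smoking: {Age, Genotype}.
Enumerating:
  P1: Smoking <- Age -> Cholesterol -> Exercise <- AlcoholUse <- BloodPressure
  P2: Smoking <- Age -> BloodPressure
  P3: Smoking <- Age -> AlcoholUse <- BloodPressure
  P4: Smoking <- Genotype -> Cholesterol <- Age -> BloodPressure
  P5: Smoking <- Genotype -> Cholesterol <- Age -> AlcoholUse <- BloodPressure
  P6: Smoking <- Genotype -> Cholesterol -> Exercise <- AlcoholUse <- Age -> BloodPressure
  P7: Smoking <- Genotype -> Cholesterol -> Exercise <- AlcoholUse <- BloodPressure
That exhausts the simple backdoor paths. Count: 7.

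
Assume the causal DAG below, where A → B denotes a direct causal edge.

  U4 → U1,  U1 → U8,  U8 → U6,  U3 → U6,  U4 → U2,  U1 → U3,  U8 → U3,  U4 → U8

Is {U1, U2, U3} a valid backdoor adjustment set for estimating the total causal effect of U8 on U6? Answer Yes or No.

Backdoor paths from U8 to U6 (paths whose first edge points into U8):
  P1: U8 <- U4 -> U1 -> U3 -> U6
  P2: U8 <- U1 -> U3 -> U6
Condition 1 (no descendant of U8 in the set): FAILS — U3 is a descendant of U8.
Condition 2 (every backdoor path blocked by {U1, U2, U3}):
  P1: blocked at chain node U1 ∈ conditioning set.
  P2: blocked at fork node U1 ∈ conditioning set.
{U1, U2, U3} does not satisfy the backdoor criterion.

No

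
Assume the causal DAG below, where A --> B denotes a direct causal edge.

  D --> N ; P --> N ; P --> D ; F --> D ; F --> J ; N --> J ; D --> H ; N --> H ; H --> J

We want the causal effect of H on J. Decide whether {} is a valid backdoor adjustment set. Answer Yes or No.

Backdoor paths from H to J (paths whose first edge points into H):
  P1: H <- D <- P -> N -> J
  P2: H <- D <- F -> J
  P3: H <- D -> N -> J
  P4: H <- N <- P -> D <- F -> J
  P5: H <- N <- D <- F -> J
  P6: H <- N -> J
Condition 1 (no descendant of H in the set): holds — descendants of H are {J}; none are in {}.
Condition 2 (every backdoor path blocked by {}):
  P1: open — no interior node is in the conditioning set.
  P2: open — no interior node is in the conditioning set.
  P3: open — no interior node is in the conditioning set.
  P4: blocked at collider D (neither it nor any descendant is in the conditioning set).
  P5: open — no interior node is in the conditioning set.
  P6: open — no interior node is in the conditioning set.
{} does not satisfy the backdoor criterion.

No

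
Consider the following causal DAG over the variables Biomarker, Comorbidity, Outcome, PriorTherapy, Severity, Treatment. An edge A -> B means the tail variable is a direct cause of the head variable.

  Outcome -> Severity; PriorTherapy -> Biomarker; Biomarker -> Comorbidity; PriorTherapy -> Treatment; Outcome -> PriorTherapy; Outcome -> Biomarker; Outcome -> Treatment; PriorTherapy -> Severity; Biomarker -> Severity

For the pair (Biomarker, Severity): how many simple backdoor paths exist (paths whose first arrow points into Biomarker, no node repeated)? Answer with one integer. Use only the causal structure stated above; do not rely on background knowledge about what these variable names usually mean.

A backdoor path from Biomarker to Severity is any simple undirected path whose first edge points into Biomarker (i.e. leaves Biomarker via a parent).
Parents of Biomarker: {Outcome, PriorTherapy}.
Enumerating:
  P1: Biomarker <- Outcome -> PriorTherapy -> Severity
  P2: Biomarker <- Outcome -> Treatment <- PriorTherapy -> Severity
  P3: Biomarker <- Outcome -> Severity
  P4: Biomarker <- PriorTherapy <- Outcome -> Severity
  P5: Biomarker <- PriorTherapy -> Treatment <- Outcome -> Severity
  P6: Biomarker <- PriorTherapy -> Severity
That exhausts the simple backdoor paths. Count: 6.

6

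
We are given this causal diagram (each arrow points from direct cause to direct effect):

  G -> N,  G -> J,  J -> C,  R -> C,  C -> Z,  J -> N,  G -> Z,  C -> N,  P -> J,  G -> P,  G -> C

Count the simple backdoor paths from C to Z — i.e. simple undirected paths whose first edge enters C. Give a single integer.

A backdoor path from C to Z is any simple undirected path whose first edge points into C (i.e. leaves C via a parent).
Parents of C: {G, J, R}.
Enumerating:
  P1: C <- G -> Z
  P2: C <- J <- G -> Z
  P3: C <- J <- P <- G -> Z
  P4: C <- J -> N <- G -> Z
That exhausts the simple backdoor paths. Count: 4.

4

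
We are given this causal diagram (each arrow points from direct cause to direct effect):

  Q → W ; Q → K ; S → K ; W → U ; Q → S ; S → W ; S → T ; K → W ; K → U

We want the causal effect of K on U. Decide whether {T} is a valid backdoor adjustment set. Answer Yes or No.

Backdoor paths from K to U (paths whose first edge points into K):
  P1: K <- Q -> S -> W -> U
  P2: K <- Q -> W -> U
  P3: K <- S <- Q -> W -> U
  P4: K <- S -> W -> U
Condition 1 (no descendant of K in the set): holds — descendants of K are {U, W}; none are in {T}.
Condition 2 (every backdoor path blocked by {T}):
  P1: open — no interior node is in the conditioning set.
  P2: open — no interior node is in the conditioning set.
  P3: open — no interior node is in the conditioning set.
  P4: open — no interior node is in the conditioning set.
{T} does not satisfy the backdoor criterion.

No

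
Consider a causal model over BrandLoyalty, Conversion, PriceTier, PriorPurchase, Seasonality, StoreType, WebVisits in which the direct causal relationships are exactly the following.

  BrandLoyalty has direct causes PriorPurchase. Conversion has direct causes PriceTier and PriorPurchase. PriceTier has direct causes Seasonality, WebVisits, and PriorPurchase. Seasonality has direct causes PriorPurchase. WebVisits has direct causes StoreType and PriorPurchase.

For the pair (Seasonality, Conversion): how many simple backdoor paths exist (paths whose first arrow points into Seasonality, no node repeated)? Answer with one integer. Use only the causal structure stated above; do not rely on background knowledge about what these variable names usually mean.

3

A backdoor path from Seasonality to Conversion is any simple undirected path whose first edge points into Seasonality (i.e. leaves Seasonality via a parent).
Parents of Seasonality: {PriorPurchase}.
Enumerating:
  P1: Seasonality <- PriorPurchase -> WebVisits -> PriceTier -> Conversion
  P2: Seasonality <- PriorPurchase -> PriceTier -> Conversion
  P3: Seasonality <- PriorPurchase -> Conversion
That exhausts the simple backdoor paths. Count: 3.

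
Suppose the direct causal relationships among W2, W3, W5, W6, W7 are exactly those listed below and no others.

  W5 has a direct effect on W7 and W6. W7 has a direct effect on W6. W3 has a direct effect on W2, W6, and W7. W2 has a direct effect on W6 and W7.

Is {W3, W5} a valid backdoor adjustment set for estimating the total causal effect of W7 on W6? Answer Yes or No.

Backdoor paths from W7 to W6 (paths whose first edge points into W7):
  P1: W7 <- W3 -> W2 -> W6
  P2: W7 <- W3 -> W6
  P3: W7 <- W2 <- W3 -> W6
  P4: W7 <- W2 -> W6
  P5: W7 <- W5 -> W6
Condition 1 (no descendant of W7 in the set): holds — descendants of W7 are {W6}; none are in {W3, W5}.
Condition 2 (every backdoor path blocked by {W3, W5}):
  P1: blocked at fork node W3 ∈ conditioning set.
  P2: blocked at fork node W3 ∈ conditioning set.
  P3: blocked at fork node W3 ∈ conditioning set.
  P4: open — no interior node is in the conditioning set.
  P5: blocked at fork node W5 ∈ conditioning set.
{W3, W5} does not satisfy the backdoor criterion.

No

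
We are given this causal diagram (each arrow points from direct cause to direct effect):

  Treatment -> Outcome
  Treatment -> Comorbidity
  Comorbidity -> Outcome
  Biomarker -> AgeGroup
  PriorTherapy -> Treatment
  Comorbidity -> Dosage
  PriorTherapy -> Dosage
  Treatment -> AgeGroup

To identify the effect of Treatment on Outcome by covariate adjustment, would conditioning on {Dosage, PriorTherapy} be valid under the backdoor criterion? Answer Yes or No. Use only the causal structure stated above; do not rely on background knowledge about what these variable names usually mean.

Backdoor paths from Treatment to Outcome (paths whose first edge points into Treatment):
  P1: Treatment <- PriorTherapy -> Dosage <- Comorbidity -> Outcome
Condition 1 (no descendant of Treatment in the set): FAILS — Dosage is a descendant of Treatment.
Condition 2 (every backdoor path blocked by {Dosage, PriorTherapy}):
  P1: blocked at fork node PriorTherapy ∈ conditioning set.
{Dosage, PriorTherapy} does not satisfy the backdoor criterion.

No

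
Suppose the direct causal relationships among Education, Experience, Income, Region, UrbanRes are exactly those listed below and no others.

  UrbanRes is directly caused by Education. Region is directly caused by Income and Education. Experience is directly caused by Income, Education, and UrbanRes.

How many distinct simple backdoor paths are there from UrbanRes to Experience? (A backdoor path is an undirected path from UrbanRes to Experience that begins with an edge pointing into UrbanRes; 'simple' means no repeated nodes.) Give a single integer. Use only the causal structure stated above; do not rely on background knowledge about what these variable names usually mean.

2

A backdoor path from UrbanRes to Experience is any simple undirected path whose first edge points into UrbanRes (i.e. leaves UrbanRes via a parent).
Parents of UrbanRes: {Education}.
Enumerating:
  P1: UrbanRes <- Education -> Experience
  P2: UrbanRes <- Education -> Region <- Income -> Experience
That exhausts the simple backdoor paths. Count: 2.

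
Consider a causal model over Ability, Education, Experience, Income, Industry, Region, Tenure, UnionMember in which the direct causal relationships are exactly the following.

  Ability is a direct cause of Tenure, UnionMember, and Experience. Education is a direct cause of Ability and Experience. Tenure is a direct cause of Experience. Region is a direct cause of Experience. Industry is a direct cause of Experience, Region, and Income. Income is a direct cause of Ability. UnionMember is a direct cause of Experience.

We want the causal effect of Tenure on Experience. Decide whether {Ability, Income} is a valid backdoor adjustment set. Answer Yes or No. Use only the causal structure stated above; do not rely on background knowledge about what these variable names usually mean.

Backdoor paths from Tenure to Experience (paths whose first edge points into Tenure):
  P1: Tenure <- Ability <- Education -> Experience
  P2: Tenure <- Ability <- Income <- Industry -> Region -> Experience
  P3: Tenure <- Ability <- Income <- Industry -> Experience
  P4: Tenure <- Ability -> UnionMember -> Experience
  P5: Tenure <- Ability -> Experience
Condition 1 (no descendant of Tenure in the set): holds — descendants of Tenure are {Experience}; none are in {Ability, Income}.
Condition 2 (every backdoor path blocked by {Ability, Income}):
  P1: blocked at chain node Ability ∈ conditioning set.
  P2: blocked at chain node Ability ∈ conditioning set.
  P3: blocked at chain node Ability ∈ conditioning set.
  P4: blocked at fork node Ability ∈ conditioning set.
  P5: blocked at fork node Ability ∈ conditioning set.
{Ability, Income} satisfies the backdoor criterion.

Yes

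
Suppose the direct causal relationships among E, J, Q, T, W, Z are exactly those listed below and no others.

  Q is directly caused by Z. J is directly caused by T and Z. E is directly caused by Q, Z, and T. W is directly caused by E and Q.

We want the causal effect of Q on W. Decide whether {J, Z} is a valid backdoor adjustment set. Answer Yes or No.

Yes

Backdoor paths from Q to W (paths whose first edge points into Q):
  P1: Q <- Z -> E -> W
  P2: Q <- Z -> J <- T -> E -> W
Condition 1 (no descendant of Q in the set): holds — descendants of Q are {E, W}; none are in {J, Z}.
Condition 2 (every backdoor path blocked by {J, Z}):
  P1: blocked at fork node Z ∈ conditioning set.
  P2: blocked at fork node Z ∈ conditioning set.
{J, Z} satisfies the backdoor criterion.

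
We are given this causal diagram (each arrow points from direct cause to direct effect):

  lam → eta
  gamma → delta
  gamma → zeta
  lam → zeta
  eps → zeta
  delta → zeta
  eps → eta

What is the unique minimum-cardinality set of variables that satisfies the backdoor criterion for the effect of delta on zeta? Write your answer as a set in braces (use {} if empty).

{gamma}

Variables eligible for adjustment (non-descendants of delta, excluding delta and zeta): {eps, eta, gamma, lam}.
Backdoor paths from delta to zeta:
  P1: delta <- gamma -> zeta
The empty set is not sufficient: P1 (delta <- gamma -> zeta) has no collider blocking it and no conditioned non-collider, so it is open.
Try {gamma}:
  P1: blocked at fork node gamma ∈ conditioning set.
{gamma} contains no descendant of delta and blocks every backdoor path.
No other singleton works — e.g. {lam} leaves P1 open — so {gamma} is the unique smallest valid adjustment set.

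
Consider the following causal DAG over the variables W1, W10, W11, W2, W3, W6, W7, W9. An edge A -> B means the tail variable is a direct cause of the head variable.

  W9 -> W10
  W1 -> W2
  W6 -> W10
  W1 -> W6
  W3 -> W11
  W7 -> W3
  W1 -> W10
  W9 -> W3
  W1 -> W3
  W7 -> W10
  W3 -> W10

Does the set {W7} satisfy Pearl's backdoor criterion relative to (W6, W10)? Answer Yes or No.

No

Backdoor paths from W6 to W10 (paths whose first edge points into W6):
  P1: W6 <- W1 -> W3 <- W7 -> W10
  P2: W6 <- W1 -> W3 <- W9 -> W10
  P3: W6 <- W1 -> W3 -> W10
  P4: W6 <- W1 -> W10
Condition 1 (no descendant of W6 in the set): holds — descendants of W6 are {W10}; none are in {W7}.
Condition 2 (every backdoor path blocked by {W7}):
  P1: blocked at collider W3 (neither it nor any descendant is in the conditioning set).
  P2: blocked at collider W3 (neither it nor any descendant is in the conditioning set).
  P3: open — no interior node is in the conditioning set.
  P4: open — no interior node is in the conditioning set.
{W7} does not satisfy the backdoor criterion.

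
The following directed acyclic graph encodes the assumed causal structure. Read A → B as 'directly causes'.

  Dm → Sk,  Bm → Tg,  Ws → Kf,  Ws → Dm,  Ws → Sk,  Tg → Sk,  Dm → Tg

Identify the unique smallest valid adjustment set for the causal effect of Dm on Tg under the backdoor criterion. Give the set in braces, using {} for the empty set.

Variables eligible for adjustment (non-descendants of Dm, excluding Dm and Tg): {Bm, Kf, Ws}.
Backdoor paths from Dm to Tg:
  P1: Dm <- Ws -> Sk <- Tg
Each backdoor path contains an unconditioned collider, so every path is already blocked with the empty conditioning set:
  P1: blocked at collider Sk (neither it nor any descendant is in the conditioning set).
The empty set is therefore the unique smallest valid set.

{}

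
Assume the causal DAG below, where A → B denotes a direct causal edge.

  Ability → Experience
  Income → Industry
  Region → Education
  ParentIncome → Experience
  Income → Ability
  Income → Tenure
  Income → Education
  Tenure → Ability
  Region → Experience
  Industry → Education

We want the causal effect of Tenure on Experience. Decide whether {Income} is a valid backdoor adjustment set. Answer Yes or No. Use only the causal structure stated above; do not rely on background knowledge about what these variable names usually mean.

Backdoor paths from Tenure to Experience (paths whose first edge points into Tenure):
  P1: Tenure <- Income -> Industry -> Education <- Region -> Experience
  P2: Tenure <- Income -> Ability -> Experience
  P3: Tenure <- Income -> Education <- Region -> Experience
Condition 1 (no descendant of Tenure in the set): holds — descendants of Tenure are {Ability, Experience}; none are in {Income}.
Condition 2 (every backdoor path blocked by {Income}):
  P1: blocked at fork node Income ∈ conditioning set.
  P2: blocked at fork node Income ∈ conditioning set.
  P3: blocked at fork node Income ∈ conditioning set.
{Income} satisfies the backdoor criterion.

Yes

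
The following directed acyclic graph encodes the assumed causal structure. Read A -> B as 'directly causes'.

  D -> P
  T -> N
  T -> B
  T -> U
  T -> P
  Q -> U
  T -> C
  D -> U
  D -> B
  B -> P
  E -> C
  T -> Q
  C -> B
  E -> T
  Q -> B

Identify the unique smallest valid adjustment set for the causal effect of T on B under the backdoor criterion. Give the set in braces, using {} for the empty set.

{E}

Variables eligible for adjustment (non-descendants of T, excluding T and B): {D, E}.
Backdoor paths from T to B:
  P1: T <- E -> C -> B
The empty set is not sufficient: P1 (T <- E -> C -> B) has no collider blocking it and no conditioned non-collider, so it is open.
Try {E}:
  P1: blocked at fork node E ∈ conditioning set.
{E} contains no descendant of T and blocks every backdoor path.
No other singleton works — e.g. {D} leaves P1 open — so {E} is the unique smallest valid adjustment set.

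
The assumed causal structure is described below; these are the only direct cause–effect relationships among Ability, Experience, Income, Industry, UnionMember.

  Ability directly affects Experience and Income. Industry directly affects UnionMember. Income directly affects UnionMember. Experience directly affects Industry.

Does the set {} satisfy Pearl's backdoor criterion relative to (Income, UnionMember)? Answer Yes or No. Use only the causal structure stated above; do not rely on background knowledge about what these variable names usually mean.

Backdoor paths from Income to UnionMember (paths whose first edge points into Income):
  P1: Income <- Ability -> Experience -> Industry -> UnionMember
Condition 1 (no descendant of Income in the set): holds — descendants of Income are {UnionMember}; none are in {}.
Condition 2 (every backdoor path blocked by {}):
  P1: open — no interior node is in the conditioning set.
{} does not satisfy the backdoor criterion.

No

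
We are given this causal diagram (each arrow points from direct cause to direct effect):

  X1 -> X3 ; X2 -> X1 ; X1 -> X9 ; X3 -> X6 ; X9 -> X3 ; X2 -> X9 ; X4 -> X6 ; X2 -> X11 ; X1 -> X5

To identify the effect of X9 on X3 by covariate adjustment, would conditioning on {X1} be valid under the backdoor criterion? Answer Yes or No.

Backdoor paths from X9 to X3 (paths whose first edge points into X9):
  P1: X9 <- X2 -> X1 -> X3
  P2: X9 <- X1 -> X3
Condition 1 (no descendant of X9 in the set): holds — descendants of X9 are {X3, X6}; none are in {X1}.
Condition 2 (every backdoor path blocked by {X1}):
  P1: blocked at chain node X1 ∈ conditioning set.
  P2: blocked at fork node X1 ∈ conditioning set.
{X1} satisfies the backdoor criterion.

Yes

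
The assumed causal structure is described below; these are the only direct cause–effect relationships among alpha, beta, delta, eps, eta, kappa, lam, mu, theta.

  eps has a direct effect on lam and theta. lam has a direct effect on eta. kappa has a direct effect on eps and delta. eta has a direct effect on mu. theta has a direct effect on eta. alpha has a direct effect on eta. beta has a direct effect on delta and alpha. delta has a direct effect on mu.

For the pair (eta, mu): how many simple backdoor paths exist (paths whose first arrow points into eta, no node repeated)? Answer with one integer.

A backdoor path from eta to mu is any simple undirected path whose first edge points into eta (i.e. leaves eta via a parent).
Parents of eta: {alpha, lam, theta}.
Enumerating:
  P1: eta <- lam <- eps <- kappa -> delta -> mu
  P2: eta <- alpha <- beta -> delta -> mu
  P3: eta <- theta <- eps <- kappa -> delta -> mu
That exhausts the simple backdoor paths. Count: 3.

3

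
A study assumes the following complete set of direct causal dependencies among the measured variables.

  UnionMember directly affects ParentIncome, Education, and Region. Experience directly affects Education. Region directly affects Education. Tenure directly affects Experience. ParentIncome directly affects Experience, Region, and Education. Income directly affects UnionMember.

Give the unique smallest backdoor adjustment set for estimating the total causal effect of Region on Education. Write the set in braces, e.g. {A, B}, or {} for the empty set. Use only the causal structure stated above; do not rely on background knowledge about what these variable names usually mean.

{ParentIncome, UnionMember}

Variables eligible for adjustment (non-descendants of Region, excluding Region and Education): {Experience, Income, ParentIncome, Tenure, UnionMember}.
Backdoor paths from Region to Education:
  P1: Region <- UnionMember -> ParentIncome -> Experience -> Education
  P2: Region <- UnionMember -> ParentIncome -> Education
  P3: Region <- UnionMember -> Education
  P4: Region <- ParentIncome <- UnionMember -> Education
  P5: Region <- ParentIncome -> Experience -> Education
  P6: Region <- ParentIncome -> Education
The empty set is not sufficient: P1 (Region <- UnionMember -> ParentIncome -> Experience -> Education) has no collider blocking it and no conditioned non-collider, so it is open.
Try {ParentIncome, UnionMember}:
  P1: blocked at fork node UnionMember ∈ conditioning set.
  P2: blocked at fork node UnionMember ∈ conditioning set.
  P3: blocked at fork node UnionMember ∈ conditioning set.
  P4: blocked at chain node ParentIncome ∈ conditioning set.
  P5: blocked at fork node ParentIncome ∈ conditioning set.
  P6: blocked at fork node ParentIncome ∈ conditioning set.
{ParentIncome, UnionMember} contains no descendant of Region and blocks every backdoor path.
Every element of {ParentIncome, UnionMember} is needed (dropping ParentIncome leaves P5 open; dropping UnionMember leaves P3 open), so no proper subset is valid.
Among all size-2 subsets of the eligible variables, only {ParentIncome, UnionMember} blocks every backdoor path, so it is the unique smallest valid adjustment set.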